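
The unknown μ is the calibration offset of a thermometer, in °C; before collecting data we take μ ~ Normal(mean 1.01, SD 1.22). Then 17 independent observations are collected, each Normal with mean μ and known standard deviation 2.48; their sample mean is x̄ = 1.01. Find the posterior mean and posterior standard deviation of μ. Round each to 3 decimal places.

Posterior mean ≈ 1.010; posterior SD ≈ 0.539

Prior precision 1/τ₀² = 1/1.22² = 0.671862; data precision n/σ² = 17/2.48² = 2.76405.
Posterior precision = 0.671862 + 2.76405 = 3.43591, giving posterior SD = 1/√3.43591 = 0.539.
Posterior mean = (0.671862·1.01 + 2.76405·1.01) / 3.43591 = 1.010.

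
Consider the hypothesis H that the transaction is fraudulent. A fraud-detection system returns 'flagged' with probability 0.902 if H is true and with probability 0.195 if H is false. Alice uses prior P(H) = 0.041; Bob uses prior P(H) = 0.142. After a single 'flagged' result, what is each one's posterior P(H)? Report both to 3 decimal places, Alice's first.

Alice: 0.165; Bob: 0.434

P('+'|H) = 0.902, P('+'|¬H) = 0.195.
Alice: numerator 0.902·0.041 = 0.036982; evidence = 0.036982+0.195·0.959 = 0.22399; posterior = 0.165.
Bob: numerator 0.902·0.142 = 0.12808; evidence = 0.12808+0.195·0.858 = 0.29539; posterior = 0.434.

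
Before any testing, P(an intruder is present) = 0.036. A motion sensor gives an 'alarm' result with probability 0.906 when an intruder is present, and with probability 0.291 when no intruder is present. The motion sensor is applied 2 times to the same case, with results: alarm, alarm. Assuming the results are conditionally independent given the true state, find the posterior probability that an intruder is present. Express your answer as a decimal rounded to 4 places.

Posterior P(H) ≈ 0.2658

Let H be the event that an intruder is present; start with P(H) = 0.036. P('alarm'|H) = 0.906, P('alarm'|¬H) = 0.291.
Update on result 1 ('alarm'): P(H) ← 0.906·0.0360 / (0.906·0.0360 + 0.291·0.9640) = 0.032616/0.31314 = 0.1042.
Update on result 2 ('alarm'): P(H) ← 0.906·0.1042 / (0.906·0.1042 + 0.291·0.8958) = 0.094367/0.35506 = 0.2658.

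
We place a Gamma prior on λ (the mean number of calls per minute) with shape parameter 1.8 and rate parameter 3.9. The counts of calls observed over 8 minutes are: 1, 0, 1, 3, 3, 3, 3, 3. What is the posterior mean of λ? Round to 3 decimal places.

Posterior mean ≈ 1.580

The Poisson likelihood adds the total count to the shape and the number of exposure periods to the rate. Here ∑xᵢ = 17 and n = 8, so shape 1.8→18.8 and rate 3.9→11.9.
Posterior mean = shape/rate = 18.8/11.9 = 1.580.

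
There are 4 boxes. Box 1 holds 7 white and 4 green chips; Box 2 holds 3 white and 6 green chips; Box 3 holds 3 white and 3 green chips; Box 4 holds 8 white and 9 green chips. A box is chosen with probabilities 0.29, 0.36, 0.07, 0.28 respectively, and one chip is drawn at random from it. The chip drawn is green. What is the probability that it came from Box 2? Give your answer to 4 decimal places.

P(green|Box 1) = 0.3636; P(green|Box 2) = 0.6667; P(green|Box 3) = 0.5; P(green|Box 4) = 0.5294.
Prior × likelihood for each source: 0.29·0.3636=0.1055, 0.36·0.6667=0.2400, 0.07·0.5=0.03500, 0.28·0.5294=0.1482. Summing gives P(green) = 0.52869.
P(Box 2 | green) = 0.2400 / 0.52869 = 0.4540.

Posterior probability ≈ 0.4540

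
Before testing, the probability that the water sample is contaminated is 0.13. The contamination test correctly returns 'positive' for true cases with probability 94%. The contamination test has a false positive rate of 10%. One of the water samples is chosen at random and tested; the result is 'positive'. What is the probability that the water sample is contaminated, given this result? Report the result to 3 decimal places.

Write H for 'the water sample is contaminated'. Prior odds H:¬H = 0.13/0.87 = 0.14943. For the 'positive' outcome, the likelihood ratio is 0.94/0.1 = 9.4000.
Posterior odds = 0.14943 × 9.4000 = 1.4046, so P(H|E) = 1.4046/(1+1.4046) = 0.584.

P(H | E) ≈ 0.584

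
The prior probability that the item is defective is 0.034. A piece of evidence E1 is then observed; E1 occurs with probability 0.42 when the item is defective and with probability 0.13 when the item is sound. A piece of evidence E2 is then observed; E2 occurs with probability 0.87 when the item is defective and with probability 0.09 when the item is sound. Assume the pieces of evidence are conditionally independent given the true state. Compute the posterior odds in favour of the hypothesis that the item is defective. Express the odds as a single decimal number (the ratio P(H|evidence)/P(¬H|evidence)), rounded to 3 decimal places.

Prior odds = 0.034/(1−0.034) = 0.035197.
Likelihood ratio for E1 = 0.42/0.13 = 3.2308.
Likelihood ratio for E2 = 0.87/0.09 = 9.6667.
Posterior odds = prior odds × LR₁ × LR₂ = 1.0992.

Posterior odds ≈ 1.099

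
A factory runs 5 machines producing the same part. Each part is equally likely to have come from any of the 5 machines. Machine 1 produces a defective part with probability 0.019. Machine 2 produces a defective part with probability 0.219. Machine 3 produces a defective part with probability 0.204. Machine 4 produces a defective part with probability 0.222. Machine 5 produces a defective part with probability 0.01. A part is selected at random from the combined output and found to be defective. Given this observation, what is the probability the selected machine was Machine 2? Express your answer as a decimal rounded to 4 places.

Tabulate prior·likelihood by source: [1] prior 0.2, lik 0.019, product 0.003800; [2] prior 0.2, lik 0.219, product 0.04380; [3] prior 0.2, lik 0.204, product 0.04080; [4] prior 0.2, lik 0.222, product 0.04440; [5] prior 0.2, lik 0.01, product 0.002000.
Normalizing constant = 0.13480; the posterior for Machine 2 is its product over the sum, 0.04380/0.13480 = 0.3249.

Posterior probability ≈ 0.3249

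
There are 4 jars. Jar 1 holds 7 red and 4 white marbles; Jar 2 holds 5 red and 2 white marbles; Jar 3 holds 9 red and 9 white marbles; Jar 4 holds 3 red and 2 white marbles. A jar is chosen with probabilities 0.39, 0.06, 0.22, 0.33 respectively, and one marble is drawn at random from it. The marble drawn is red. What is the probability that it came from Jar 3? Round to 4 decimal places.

P(red|Jar 1) = 0.6364; P(red|Jar 2) = 0.7143; P(red|Jar 3) = 0.5; P(red|Jar 4) = 0.6.
Prior × likelihood for each source: 0.39·0.6364=0.2482, 0.06·0.7143=0.04286, 0.22·0.5=0.1100, 0.33·0.6=0.1980. Summing gives P(red) = 0.59904.
P(Jar 3 | red) = 0.1100 / 0.59904 = 0.1836.

Posterior probability ≈ 0.1836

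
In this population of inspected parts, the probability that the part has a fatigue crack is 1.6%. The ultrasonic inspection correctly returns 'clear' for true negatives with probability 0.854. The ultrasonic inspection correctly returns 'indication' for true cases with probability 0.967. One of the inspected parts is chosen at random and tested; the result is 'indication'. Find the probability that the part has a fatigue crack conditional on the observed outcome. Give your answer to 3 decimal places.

P(H | E) ≈ 0.097

Write H for 'the part has a fatigue crack'. Prior odds H:¬H = 0.016/0.984 = 0.016260. For the 'indication' outcome, the likelihood ratio is 0.967/0.146 = 6.6233.
Posterior odds = 0.016260 × 6.6233 = 0.10770, so P(H|E) = 0.10770/(1+0.10770) = 0.097.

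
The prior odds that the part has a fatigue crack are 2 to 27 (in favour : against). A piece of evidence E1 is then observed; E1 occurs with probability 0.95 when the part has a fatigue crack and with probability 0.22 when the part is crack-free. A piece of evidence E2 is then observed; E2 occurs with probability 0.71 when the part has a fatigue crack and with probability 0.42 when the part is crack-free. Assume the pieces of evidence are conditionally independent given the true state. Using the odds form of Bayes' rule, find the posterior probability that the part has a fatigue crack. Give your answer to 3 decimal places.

Posterior probability ≈ 0.351

Prior odds = 2/27 = 0.074074. In log-odds, ln(0.074074) = -2.6027.
Add log likelihood ratios: ln(4.3182) + ln(1.6905) = 1.9878.
Posterior log-odds = -0.61484, so posterior odds = exp(-0.61484) = 0.54072. Converting, P(H|E) = 0.54072/1.5407 = 0.351.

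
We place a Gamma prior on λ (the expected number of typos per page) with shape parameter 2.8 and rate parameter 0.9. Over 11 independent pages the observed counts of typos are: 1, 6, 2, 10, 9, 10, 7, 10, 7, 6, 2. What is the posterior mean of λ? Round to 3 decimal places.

Posterior mean ≈ 6.118

The Poisson likelihood adds the total count to the shape and the number of exposure periods to the rate. Here ∑xᵢ = 70 and n = 11, so shape 2.8→72.8 and rate 0.9→11.9.
Posterior mean = shape/rate = 72.8/11.9 = 6.118.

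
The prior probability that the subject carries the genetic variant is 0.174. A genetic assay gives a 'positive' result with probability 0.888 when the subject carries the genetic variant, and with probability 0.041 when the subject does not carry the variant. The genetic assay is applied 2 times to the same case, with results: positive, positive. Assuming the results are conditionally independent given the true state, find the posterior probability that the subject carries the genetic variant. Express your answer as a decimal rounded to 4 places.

Posterior P(H) ≈ 0.9900

With H the event that the subject carries the genetic variant, the joint likelihood of the observed sequence is P(data|H) = 0.888·0.888 = 0.78854 and P(data|¬H) = 0.041·0.041 = 0.0016810.
Bayes: P(H|data) = 0.174·0.78854 / (0.174·0.78854 + 0.826·0.0016810) = 0.13721/0.13860 = 0.9900.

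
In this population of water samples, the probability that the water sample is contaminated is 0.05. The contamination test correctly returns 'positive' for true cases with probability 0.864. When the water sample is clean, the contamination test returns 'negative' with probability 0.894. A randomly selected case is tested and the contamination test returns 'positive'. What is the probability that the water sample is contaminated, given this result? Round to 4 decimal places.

P(H | E) ≈ 0.3002

Write H for 'the water sample is contaminated'. Prior odds H:¬H = 0.05/0.95 = 0.052632. For the 'positive' outcome, the likelihood ratio is 0.864/0.106 = 8.1509.
Posterior odds = 0.052632 × 8.1509 = 0.42900, so P(H|E) = 0.42900/(1+0.42900) = 0.3002.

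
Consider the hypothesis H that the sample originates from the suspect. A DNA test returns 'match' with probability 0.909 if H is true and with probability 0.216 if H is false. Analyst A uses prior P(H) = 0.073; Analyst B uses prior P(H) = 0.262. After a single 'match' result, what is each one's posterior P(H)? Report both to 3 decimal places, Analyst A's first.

Analyst A: 0.249; Analyst B: 0.599

The likelihood ratio for a 'match' result is 0.909/0.216 = 4.2083.
Analyst A: prior odds 0.073/0.927 = 0.078749; posterior odds 0.33140; posterior probability 0.249.
Analyst B: prior odds 0.262/0.738 = 0.35501; posterior odds 1.4940; posterior probability 0.599.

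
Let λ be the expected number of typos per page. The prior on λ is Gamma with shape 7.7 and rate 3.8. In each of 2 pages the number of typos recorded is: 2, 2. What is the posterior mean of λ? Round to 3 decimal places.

Posterior mean ≈ 2.017

Total count ∑xᵢ = 4 over n = 2 pages.
Gamma is conjugate to the Poisson likelihood: posterior is Gamma(shape = 7.7+4 = 11.7, rate = 3.8+2 = 5.8).
Posterior mean = shape/rate = 11.7/5.8 = 2.017.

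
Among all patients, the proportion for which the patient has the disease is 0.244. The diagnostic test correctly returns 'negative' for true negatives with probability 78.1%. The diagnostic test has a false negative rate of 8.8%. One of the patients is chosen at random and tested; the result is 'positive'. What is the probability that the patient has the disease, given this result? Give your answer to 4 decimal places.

P(H | E) ≈ 0.5734

Write H for 'the patient has the disease'. Prior odds H:¬H = 0.244/0.756 = 0.32275. For the 'positive' outcome, the likelihood ratio is 0.912/0.219 = 4.1644.
Posterior odds = 0.32275 × 4.1644 = 1.3441, so P(H|E) = 1.3441/(1+1.3441) = 0.5734.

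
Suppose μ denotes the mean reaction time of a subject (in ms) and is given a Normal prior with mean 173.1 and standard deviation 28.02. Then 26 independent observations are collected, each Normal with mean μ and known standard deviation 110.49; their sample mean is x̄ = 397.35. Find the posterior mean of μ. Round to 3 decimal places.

Posterior mean ≈ 313.427

With known σ, the Normal prior is conjugate. Weight on the data is w = (n/σ²)/(n/σ² + 1/τ₀²) = 0.00212974/(0.00212974+0.00127369) = 0.62576.
Posterior mean = w·x̄ + (1−w)·μ₀ = 0.62576·397.35 + 0.37424·173.1 = 313.427.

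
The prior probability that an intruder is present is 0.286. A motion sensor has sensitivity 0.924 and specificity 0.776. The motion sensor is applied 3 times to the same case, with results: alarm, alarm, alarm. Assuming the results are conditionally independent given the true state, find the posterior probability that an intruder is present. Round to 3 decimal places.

With H the event that an intruder is present, the joint likelihood of the observed sequence is P(data|H) = 0.924·0.924·0.924 = 0.78889 and P(data|¬H) = 0.224·0.224·0.224 = 0.011239.
Bayes: P(H|data) = 0.286·0.78889 / (0.286·0.78889 + 0.714·0.011239) = 0.22562/0.23365 = 0.9657.

Posterior P(H) ≈ 0.966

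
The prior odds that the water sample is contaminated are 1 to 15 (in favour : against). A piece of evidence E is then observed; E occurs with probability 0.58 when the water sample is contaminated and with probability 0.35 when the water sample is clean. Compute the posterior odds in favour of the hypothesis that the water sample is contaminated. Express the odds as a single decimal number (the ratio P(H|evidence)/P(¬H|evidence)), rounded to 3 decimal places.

Posterior odds ≈ 0.110

Prior odds = 1/15 = 0.066667.
Likelihood ratio for E = 0.58/0.35 = 1.6571.
Posterior odds = prior odds × LR = 0.11048.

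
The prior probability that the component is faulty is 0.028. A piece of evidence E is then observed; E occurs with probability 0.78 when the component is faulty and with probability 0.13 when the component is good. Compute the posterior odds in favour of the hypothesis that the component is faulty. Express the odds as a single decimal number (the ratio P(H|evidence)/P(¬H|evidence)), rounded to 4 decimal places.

Prior odds = 0.028/(1−0.028) = 0.028807. In log-odds, ln(0.028807) = -3.5472.
Add log likelihood ratio: ln(6.0000) = 1.7918.
Posterior log-odds = -1.7554, so posterior odds = exp(-1.7554) = 0.17284.

Posterior odds ≈ 0.1728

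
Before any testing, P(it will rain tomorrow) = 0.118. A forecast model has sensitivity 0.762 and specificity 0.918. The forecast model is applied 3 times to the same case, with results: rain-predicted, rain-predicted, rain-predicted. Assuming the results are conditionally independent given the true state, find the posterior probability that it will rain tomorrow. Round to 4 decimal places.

Posterior P(H) ≈ 0.9908

With H the event that it will rain tomorrow, the joint likelihood of the observed sequence is P(data|H) = 0.762·0.762·0.762 = 0.44245 and P(data|¬H) = 0.082·0.082·0.082 = 0.00055137.
Bayes: P(H|data) = 0.118·0.44245 / (0.118·0.44245 + 0.882·0.00055137) = 0.052209/0.052695 = 0.9908.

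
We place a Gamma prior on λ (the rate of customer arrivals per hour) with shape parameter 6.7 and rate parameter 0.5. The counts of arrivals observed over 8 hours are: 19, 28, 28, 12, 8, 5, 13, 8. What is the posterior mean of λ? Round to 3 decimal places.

Posterior mean ≈ 15.024

The Poisson likelihood adds the total count to the shape and the number of exposure periods to the rate. Here ∑xᵢ = 121 and n = 8, so shape 6.7→127.7 and rate 0.5→8.5.
Posterior mean = shape/rate = 127.7/8.5 = 15.024.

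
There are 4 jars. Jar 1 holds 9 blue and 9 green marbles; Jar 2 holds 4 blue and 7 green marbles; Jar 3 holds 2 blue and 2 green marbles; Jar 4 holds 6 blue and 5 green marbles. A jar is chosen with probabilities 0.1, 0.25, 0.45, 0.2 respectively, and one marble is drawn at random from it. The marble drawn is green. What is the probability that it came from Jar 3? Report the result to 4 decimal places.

Tabulate prior·likelihood by source: [1] prior 0.1, lik 0.5, product 0.05000; [2] prior 0.25, lik 0.6364, product 0.1591; [3] prior 0.45, lik 0.5, product 0.2250; [4] prior 0.2, lik 0.4545, product 0.09091.
Normalizing constant = 0.52500; the posterior for Jar 3 is its product over the sum, 0.2250/0.52500 = 0.4286.

Posterior probability ≈ 0.4286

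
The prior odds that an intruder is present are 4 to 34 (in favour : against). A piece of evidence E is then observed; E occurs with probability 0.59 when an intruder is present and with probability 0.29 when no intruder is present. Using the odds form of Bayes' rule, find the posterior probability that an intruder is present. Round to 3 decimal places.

Posterior probability ≈ 0.193

Prior odds = 4/34 = 0.11765.
Likelihood ratio for E = 0.59/0.29 = 2.0345.
Posterior odds = prior odds × LR = 0.23935.
Posterior probability = odds/(1+odds) = 0.23935/1.2394 = 0.193.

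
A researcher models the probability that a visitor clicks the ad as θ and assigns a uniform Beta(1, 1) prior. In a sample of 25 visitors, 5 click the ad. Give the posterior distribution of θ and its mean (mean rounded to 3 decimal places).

The binomial likelihood is conjugate to the Beta prior: with 5 successes and 20 failures, the posterior is Beta(1+5, 1+20) = Beta(6, 21).
E[θ | data] = 6/(6+21) = 0.222.

Posterior: Beta(6, 21); mean ≈ 0.222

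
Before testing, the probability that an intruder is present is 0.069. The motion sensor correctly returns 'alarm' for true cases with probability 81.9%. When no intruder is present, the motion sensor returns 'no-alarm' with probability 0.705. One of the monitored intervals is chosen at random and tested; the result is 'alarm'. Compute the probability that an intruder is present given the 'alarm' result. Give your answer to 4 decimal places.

P(H | E) ≈ 0.1706

Write H for 'an intruder is present'. Prior odds H:¬H = 0.069/0.931 = 0.074114. For the 'alarm' outcome, the likelihood ratio is 0.819/0.295 = 2.7763.
Posterior odds = 0.074114 × 2.7763 = 0.20576, so P(H|E) = 0.20576/(1+0.20576) = 0.1706.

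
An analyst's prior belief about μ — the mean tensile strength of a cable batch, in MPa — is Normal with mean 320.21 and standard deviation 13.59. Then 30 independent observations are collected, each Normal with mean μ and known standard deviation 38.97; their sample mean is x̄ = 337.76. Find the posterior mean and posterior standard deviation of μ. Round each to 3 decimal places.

Posterior mean ≈ 333.984; posterior SD ≈ 6.303

Prior precision 1/τ₀² = 1/13.59² = 0.00541453; data precision n/σ² = 30/38.97² = 0.0197542.
Posterior precision = 0.00541453 + 0.0197542 = 0.0251688, giving posterior SD = 1/√0.0251688 = 6.303.
Posterior mean = (0.00541453·320.21 + 0.0197542·337.76) / 0.0251688 = 333.984.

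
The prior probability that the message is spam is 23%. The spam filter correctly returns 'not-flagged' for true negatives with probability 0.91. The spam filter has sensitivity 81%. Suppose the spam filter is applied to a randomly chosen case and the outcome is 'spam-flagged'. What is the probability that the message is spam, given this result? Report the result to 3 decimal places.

P(H | E) ≈ 0.729

Let H be the event that the message is spam. P(H) = 0.23, so P(¬H) = 0.77. With E the 'spam-flagged' result, P(E|H) = 0.81 and P(E|¬H) = 0.09.
P(E) = 0.81·0.23 + 0.09·0.77 = 0.18630 + 0.069300 = 0.25560.
By Bayes' theorem, P(H|E) = 0.18630 / 0.25560 = 0.729.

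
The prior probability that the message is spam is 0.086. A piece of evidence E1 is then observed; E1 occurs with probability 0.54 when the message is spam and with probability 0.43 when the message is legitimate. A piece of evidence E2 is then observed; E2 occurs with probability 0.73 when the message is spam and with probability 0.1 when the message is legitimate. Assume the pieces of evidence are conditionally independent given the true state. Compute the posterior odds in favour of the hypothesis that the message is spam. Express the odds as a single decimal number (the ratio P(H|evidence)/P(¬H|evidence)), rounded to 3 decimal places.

Prior odds = 0.086/(1−0.086) = 0.094092. In log-odds, ln(0.094092) = -2.3635.
Add log likelihood ratios: ln(1.2558) + ln(7.3000) = 2.2157.
Posterior log-odds = -0.14782, so posterior odds = exp(-0.14782) = 0.86258.

Posterior odds ≈ 0.863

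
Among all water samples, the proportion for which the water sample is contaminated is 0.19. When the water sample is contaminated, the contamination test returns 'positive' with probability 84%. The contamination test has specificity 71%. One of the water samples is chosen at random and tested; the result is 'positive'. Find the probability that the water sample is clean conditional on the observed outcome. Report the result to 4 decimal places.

Write H for 'the water sample is contaminated'. Prior odds H:¬H = 0.19/0.81 = 0.23457. For the 'positive' outcome, the likelihood ratio is 0.84/0.29 = 2.8966.
Posterior odds = 0.23457 × 2.8966 = 0.67944, so P(H|E) = 0.67944/(1+0.67944) = 0.4046. Then P(¬H|E) = 1 − 0.4046 = 0.5954.

P(¬H | E) ≈ 0.5954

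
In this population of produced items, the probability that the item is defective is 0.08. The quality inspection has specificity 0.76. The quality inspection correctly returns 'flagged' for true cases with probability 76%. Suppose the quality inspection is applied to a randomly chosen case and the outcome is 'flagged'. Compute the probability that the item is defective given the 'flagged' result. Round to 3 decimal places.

Let H be the event that the item is defective. P(H) = 0.08, so P(¬H) = 0.92. With E the 'flagged' result, P(E|H) = 0.76 and P(E|¬H) = 0.24.
P(E) = 0.76·0.08 + 0.24·0.92 = 0.060800 + 0.22080 = 0.28160.
By Bayes' theorem, P(H|E) = 0.060800 / 0.28160 = 0.216.

P(H | E) ≈ 0.216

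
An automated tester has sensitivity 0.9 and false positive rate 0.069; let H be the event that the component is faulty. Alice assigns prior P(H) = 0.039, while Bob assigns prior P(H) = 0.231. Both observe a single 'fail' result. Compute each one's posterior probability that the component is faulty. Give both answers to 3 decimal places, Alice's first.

Alice: 0.346; Bob: 0.797

The likelihood ratio for a 'fail' result is 0.9/0.069 = 13.043.
Alice: prior odds 0.039/0.961 = 0.040583; posterior odds 0.52934; posterior probability 0.346.
Bob: prior odds 0.231/0.769 = 0.30039; posterior odds 3.9181; posterior probability 0.797.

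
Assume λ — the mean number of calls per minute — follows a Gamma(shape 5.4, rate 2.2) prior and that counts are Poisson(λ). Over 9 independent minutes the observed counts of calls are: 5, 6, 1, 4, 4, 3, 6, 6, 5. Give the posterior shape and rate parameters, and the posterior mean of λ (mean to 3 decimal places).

Posterior: Gamma(shape=45.4, rate=11.2); mean ≈ 4.054

Total count ∑xᵢ = 40 over n = 9 minutes.
Gamma is conjugate to the Poisson likelihood: posterior is Gamma(shape = 5.4+40 = 45.4, rate = 2.2+9 = 11.2).
Posterior mean = shape/rate = 45.4/11.2 = 4.054.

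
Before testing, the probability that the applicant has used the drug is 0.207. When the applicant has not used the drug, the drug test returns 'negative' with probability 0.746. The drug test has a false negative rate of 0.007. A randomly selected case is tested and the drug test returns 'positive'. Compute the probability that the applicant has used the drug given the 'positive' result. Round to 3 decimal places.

P(H | E) ≈ 0.505

Let H be the event that the applicant has used the drug. P(H) = 0.207, so P(¬H) = 0.793. With E the 'positive' result, P(E|H) = 0.993 and P(E|¬H) = 0.254.
P(E) = 0.993·0.207 + 0.254·0.793 = 0.20555 + 0.20142 = 0.40697.
By Bayes' theorem, P(H|E) = 0.20555 / 0.40697 = 0.505.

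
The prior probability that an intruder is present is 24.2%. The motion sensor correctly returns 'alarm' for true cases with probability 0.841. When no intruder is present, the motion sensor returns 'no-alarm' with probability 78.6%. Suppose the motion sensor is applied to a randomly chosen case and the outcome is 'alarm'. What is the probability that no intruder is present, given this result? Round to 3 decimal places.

P(¬H | E) ≈ 0.444

Write H for 'an intruder is present'. Prior odds H:¬H = 0.242/0.758 = 0.31926. For the 'alarm' outcome, the likelihood ratio is 0.841/0.214 = 3.9299.
Posterior odds = 0.31926 × 3.9299 = 1.2547, so P(H|E) = 1.2547/(1+1.2547) = 0.556. Then P(¬H|E) = 1 − 0.556 = 0.444.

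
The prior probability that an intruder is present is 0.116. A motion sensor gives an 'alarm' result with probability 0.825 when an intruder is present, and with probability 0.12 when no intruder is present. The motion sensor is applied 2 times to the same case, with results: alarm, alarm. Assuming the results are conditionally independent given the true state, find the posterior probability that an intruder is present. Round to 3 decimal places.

Posterior P(H) ≈ 0.861

With H the event that an intruder is present, the joint likelihood of the observed sequence is P(data|H) = 0.825·0.825 = 0.68062 and P(data|¬H) = 0.12·0.12 = 0.014400.
Bayes: P(H|data) = 0.116·0.68062 / (0.116·0.68062 + 0.884·0.014400) = 0.078952/0.091682 = 0.8612.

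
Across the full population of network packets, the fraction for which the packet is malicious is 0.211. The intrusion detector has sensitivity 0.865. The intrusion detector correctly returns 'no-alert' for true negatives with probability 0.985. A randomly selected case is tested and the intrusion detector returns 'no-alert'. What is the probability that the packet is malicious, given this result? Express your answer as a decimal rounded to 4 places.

Let H be the event that the packet is malicious. P(H) = 0.211, so P(¬H) = 0.789. With E the 'no-alert' result, P(E|H) = 0.135 and P(E|¬H) = 0.985.
P(E) = 0.135·0.211 + 0.985·0.789 = 0.028485 + 0.77716 = 0.80565.
By Bayes' theorem, P(H|E) = 0.028485 / 0.80565 = 0.0354.

P(H | E) ≈ 0.0354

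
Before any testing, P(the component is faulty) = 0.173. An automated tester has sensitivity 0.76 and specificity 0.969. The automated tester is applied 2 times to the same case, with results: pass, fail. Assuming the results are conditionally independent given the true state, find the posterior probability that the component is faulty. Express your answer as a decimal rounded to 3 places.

Let H be the event that the component is faulty; start with P(H) = 0.173. P('fail'|H) = 0.76, P('fail'|¬H) = 0.031.
Update on result 1 ('pass'): P(H) ← 0.24·0.1730 / (0.24·0.1730 + 0.969·0.8270) = 0.041520/0.84288 = 0.0493.
Update on result 2 ('fail'): P(H) ← 0.76·0.0493 / (0.76·0.0493 + 0.031·0.9507) = 0.037437/0.066910 = 0.5595.

Posterior P(H) ≈ 0.560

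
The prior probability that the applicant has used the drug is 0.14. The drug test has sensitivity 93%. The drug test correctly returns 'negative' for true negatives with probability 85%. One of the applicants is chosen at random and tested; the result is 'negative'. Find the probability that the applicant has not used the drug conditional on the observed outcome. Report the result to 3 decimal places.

P(¬H | E) ≈ 0.987

Write H for 'the applicant has used the drug'. Prior odds H:¬H = 0.14/0.86 = 0.16279. For the 'negative' outcome, the likelihood ratio is 0.07/0.85 = 0.082353.
Posterior odds = 0.16279 × 0.082353 = 0.013406, so P(H|E) = 0.013406/(1+0.013406) = 0.013. Then P(¬H|E) = 1 − 0.013 = 0.987.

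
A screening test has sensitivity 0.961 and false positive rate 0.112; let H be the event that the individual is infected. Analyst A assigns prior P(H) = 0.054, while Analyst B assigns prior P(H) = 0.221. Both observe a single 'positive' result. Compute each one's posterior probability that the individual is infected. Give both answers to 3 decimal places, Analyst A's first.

P('+'|H) = 0.961, P('+'|¬H) = 0.112.
Analyst A: numerator 0.961·0.054 = 0.051894; evidence = 0.051894+0.112·0.946 = 0.15785; posterior = 0.329.
Analyst B: numerator 0.961·0.221 = 0.21238; evidence = 0.21238+0.112·0.779 = 0.29963; posterior = 0.709.

Analyst A: 0.329; Analyst B: 0.709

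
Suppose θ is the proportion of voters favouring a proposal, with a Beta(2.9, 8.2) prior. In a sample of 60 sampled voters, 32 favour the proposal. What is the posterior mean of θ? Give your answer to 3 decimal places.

The binomial likelihood is conjugate to the Beta prior: with 32 successes and 28 failures, the posterior is Beta(2.9+32, 8.2+28) = Beta(34.9, 36.2).
E[θ | data] = 34.9/(34.9+36.2) = 0.491.

Posterior mean ≈ 0.491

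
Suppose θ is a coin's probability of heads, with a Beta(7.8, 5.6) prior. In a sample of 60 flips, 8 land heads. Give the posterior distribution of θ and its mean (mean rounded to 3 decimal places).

Posterior: Beta(15.8, 57.6); mean ≈ 0.215

The binomial likelihood is conjugate to the Beta prior: with 8 successes and 52 failures, the posterior is Beta(7.8+8, 5.6+52) = Beta(15.8, 57.6).
Posterior mean = α/(α+β) = 15.8/73.4 = 0.215.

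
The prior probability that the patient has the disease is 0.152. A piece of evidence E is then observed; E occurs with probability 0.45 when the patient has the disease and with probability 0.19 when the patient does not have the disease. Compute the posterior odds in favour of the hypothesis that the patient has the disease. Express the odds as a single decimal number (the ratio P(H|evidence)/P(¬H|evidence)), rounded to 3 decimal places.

Prior odds = 0.152/(1−0.152) = 0.17925. In log-odds, ln(0.17925) = -1.7190.
Add log likelihood ratio: ln(2.3684) = 0.86222.
Posterior log-odds = -0.85678, so posterior odds = exp(-0.85678) = 0.42453.

Posterior odds ≈ 0.425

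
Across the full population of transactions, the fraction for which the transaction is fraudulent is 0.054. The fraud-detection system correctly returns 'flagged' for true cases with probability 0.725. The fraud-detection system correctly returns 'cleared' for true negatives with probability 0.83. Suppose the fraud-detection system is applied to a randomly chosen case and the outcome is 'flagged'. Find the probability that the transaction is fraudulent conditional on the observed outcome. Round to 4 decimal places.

Let H be the event that the transaction is fraudulent. P(H) = 0.054, so P(¬H) = 0.946. With E the 'flagged' result, P(E|H) = 0.725 and P(E|¬H) = 0.17.
P(E) = 0.725·0.054 + 0.17·0.946 = 0.039150 + 0.16082 = 0.19997.
By Bayes' theorem, P(H|E) = 0.039150 / 0.19997 = 0.1958.

P(H | E) ≈ 0.1958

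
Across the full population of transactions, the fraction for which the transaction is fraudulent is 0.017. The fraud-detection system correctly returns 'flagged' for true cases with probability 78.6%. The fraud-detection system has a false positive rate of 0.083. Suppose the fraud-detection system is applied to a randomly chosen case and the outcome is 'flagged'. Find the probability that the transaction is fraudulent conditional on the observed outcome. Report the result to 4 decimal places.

P(H | E) ≈ 0.1407

Write H for 'the transaction is fraudulent'. Prior odds H:¬H = 0.017/0.983 = 0.017294. For the 'flagged' outcome, the likelihood ratio is 0.786/0.083 = 9.4699.
Posterior odds = 0.017294 × 9.4699 = 0.16377, so P(H|E) = 0.16377/(1+0.16377) = 0.1407.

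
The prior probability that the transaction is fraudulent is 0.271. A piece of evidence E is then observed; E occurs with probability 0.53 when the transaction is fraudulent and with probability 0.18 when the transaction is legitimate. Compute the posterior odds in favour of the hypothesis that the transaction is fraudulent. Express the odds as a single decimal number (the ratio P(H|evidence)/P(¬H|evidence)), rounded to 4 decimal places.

Prior odds = 0.271/(1−0.271) = 0.37174. In log-odds, ln(0.37174) = -0.98955.
Add log likelihood ratio: ln(2.9444) = 1.0799.
Posterior log-odds = 0.090365, so posterior odds = exp(0.090365) = 1.0946.

Posterior odds ≈ 1.0946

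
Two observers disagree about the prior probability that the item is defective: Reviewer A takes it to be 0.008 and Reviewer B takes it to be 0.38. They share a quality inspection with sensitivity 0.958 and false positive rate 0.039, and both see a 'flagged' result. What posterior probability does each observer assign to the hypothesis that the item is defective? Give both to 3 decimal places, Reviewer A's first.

P('+'|H) = 0.958, P('+'|¬H) = 0.039.
Reviewer A: numerator 0.958·0.008 = 0.0076640; evidence = 0.0076640+0.039·0.992 = 0.046352; posterior = 0.165.
Reviewer B: numerator 0.958·0.38 = 0.36404; evidence = 0.36404+0.039·0.62 = 0.38822; posterior = 0.938.

Reviewer A: 0.165; Reviewer B: 0.938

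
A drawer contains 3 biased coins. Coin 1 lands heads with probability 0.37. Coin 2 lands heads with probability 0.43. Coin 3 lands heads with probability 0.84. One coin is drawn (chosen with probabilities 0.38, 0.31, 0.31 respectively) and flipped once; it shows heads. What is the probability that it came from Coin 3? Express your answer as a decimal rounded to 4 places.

Posterior probability ≈ 0.4874

P(heads|C1) = 0.37; P(heads|C2) = 0.43; P(heads|C3) = 0.84.
Prior × likelihood for each source: 0.38·0.37=0.1406, 0.31·0.43=0.1333, 0.31·0.84=0.2604. Summing gives P(heads) = 0.53430.
P(Coin 3 | heads) = 0.2604 / 0.53430 = 0.4874.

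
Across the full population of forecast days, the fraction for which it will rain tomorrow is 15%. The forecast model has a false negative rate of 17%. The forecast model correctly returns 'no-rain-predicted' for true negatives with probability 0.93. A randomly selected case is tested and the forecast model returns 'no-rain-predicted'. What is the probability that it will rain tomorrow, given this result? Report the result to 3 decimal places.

Write H for 'it will rain tomorrow'. Prior odds H:¬H = 0.15/0.85 = 0.17647. For the 'no-rain-predicted' outcome, the likelihood ratio is 0.17/0.93 = 0.18280.
Posterior odds = 0.17647 × 0.18280 = 0.032258, so P(H|E) = 0.032258/(1+0.032258) = 0.031.

P(H | E) ≈ 0.031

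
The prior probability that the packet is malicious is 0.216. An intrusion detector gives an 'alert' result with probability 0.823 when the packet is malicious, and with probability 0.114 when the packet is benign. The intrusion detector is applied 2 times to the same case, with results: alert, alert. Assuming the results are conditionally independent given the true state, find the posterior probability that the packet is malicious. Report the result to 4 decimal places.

With H the event that the packet is malicious, the joint likelihood of the observed sequence is P(data|H) = 0.823·0.823 = 0.67733 and P(data|¬H) = 0.114·0.114 = 0.012996.
Bayes: P(H|data) = 0.216·0.67733 / (0.216·0.67733 + 0.784·0.012996) = 0.14630/0.15649 = 0.9349.

Posterior P(H) ≈ 0.9349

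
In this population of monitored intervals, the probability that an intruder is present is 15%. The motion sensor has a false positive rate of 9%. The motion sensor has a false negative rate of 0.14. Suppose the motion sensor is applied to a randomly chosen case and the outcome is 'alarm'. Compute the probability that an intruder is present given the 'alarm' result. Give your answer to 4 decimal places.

P(H | E) ≈ 0.6277

Let H be the event that an intruder is present. P(H) = 0.15, so P(¬H) = 0.85. With E the 'alarm' result, P(E|H) = 0.86 and P(E|¬H) = 0.09.
P(E) = 0.86·0.15 + 0.09·0.85 = 0.12900 + 0.076500 = 0.20550.
By Bayes' theorem, P(H|E) = 0.12900 / 0.20550 = 0.6277.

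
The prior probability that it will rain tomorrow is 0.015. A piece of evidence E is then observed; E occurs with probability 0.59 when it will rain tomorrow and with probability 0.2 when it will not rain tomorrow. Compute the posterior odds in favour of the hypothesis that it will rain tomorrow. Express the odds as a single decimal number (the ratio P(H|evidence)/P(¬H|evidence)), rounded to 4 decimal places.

Posterior odds ≈ 0.0449

Prior odds = 0.015/(1−0.015) = 0.015228. In log-odds, ln(0.015228) = -4.1846.
Add log likelihood ratio: ln(2.9500) = 1.0818.
Posterior log-odds = -3.1028, so posterior odds = exp(-3.1028) = 0.044924.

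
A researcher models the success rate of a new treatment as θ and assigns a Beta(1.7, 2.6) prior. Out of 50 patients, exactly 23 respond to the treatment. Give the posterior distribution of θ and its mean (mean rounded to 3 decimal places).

The binomial likelihood is conjugate to the Beta prior: with 23 successes and 27 failures, the posterior is Beta(1.7+23, 2.6+27) = Beta(24.7, 29.6).
Posterior mean = α/(α+β) = 24.7/54.3 = 0.455.

Posterior: Beta(24.7, 29.6); mean ≈ 0.455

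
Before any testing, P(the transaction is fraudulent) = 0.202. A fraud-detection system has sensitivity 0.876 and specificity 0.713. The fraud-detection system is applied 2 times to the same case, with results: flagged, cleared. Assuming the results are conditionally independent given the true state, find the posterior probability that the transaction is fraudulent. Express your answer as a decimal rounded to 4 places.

Let H be the event that the transaction is fraudulent; start with P(H) = 0.202. P('flagged'|H) = 0.876, P('flagged'|¬H) = 0.287.
Update on result 1 ('flagged'): P(H) ← 0.876·0.2020 / (0.876·0.2020 + 0.287·0.7980) = 0.17695/0.40598 = 0.4359.
Update on result 2 ('cleared'): P(H) ← 0.124·0.4359 / (0.124·0.4359 + 0.713·0.5641) = 0.054047/0.45627 = 0.1185.

Posterior P(H) ≈ 0.1185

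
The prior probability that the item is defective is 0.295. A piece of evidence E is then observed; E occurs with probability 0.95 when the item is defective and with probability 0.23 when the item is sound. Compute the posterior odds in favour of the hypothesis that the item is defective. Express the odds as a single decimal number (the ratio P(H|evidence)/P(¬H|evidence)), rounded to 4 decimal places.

Prior odds = 0.295/(1−0.295) = 0.41844. In log-odds, ln(0.41844) = -0.87122.
Add log likelihood ratio: ln(4.1304) = 1.4184.
Posterior log-odds = 0.54716, so posterior odds = exp(0.54716) = 1.7283.

Posterior odds ≈ 1.7283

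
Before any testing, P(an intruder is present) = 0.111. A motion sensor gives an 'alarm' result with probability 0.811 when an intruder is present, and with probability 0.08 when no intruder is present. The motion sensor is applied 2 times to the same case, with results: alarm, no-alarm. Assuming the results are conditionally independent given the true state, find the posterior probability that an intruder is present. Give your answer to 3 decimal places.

Posterior P(H) ≈ 0.206

With H the event that an intruder is present, the joint likelihood of the observed sequence is P(data|H) = 0.811·0.189 = 0.15328 and P(data|¬H) = 0.08·0.92 = 0.073600.
Bayes: P(H|data) = 0.111·0.15328 / (0.111·0.15328 + 0.889·0.073600) = 0.017014/0.082444 = 0.2064.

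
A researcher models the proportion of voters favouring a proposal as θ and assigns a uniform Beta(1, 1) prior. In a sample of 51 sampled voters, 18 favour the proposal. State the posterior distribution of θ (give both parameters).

Observing 18 successes and 33 failures updates Beta(1, 1) by adding the success and failure counts to the two shape parameters: α = 1+18 = 19, β = 1+33 = 34.

Posterior: Beta(19, 34)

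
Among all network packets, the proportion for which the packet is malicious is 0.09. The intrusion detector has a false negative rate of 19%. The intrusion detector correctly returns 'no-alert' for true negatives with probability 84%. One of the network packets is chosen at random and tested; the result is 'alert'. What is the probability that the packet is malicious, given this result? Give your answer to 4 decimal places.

Let H be the event that the packet is malicious. P(H) = 0.09, so P(¬H) = 0.91. With E the 'alert' result, P(E|H) = 0.81 and P(E|¬H) = 0.16.
P(E) = 0.81·0.09 + 0.16·0.91 = 0.072900 + 0.14560 = 0.21850.
By Bayes' theorem, P(H|E) = 0.072900 / 0.21850 = 0.3336.

P(H | E) ≈ 0.3336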